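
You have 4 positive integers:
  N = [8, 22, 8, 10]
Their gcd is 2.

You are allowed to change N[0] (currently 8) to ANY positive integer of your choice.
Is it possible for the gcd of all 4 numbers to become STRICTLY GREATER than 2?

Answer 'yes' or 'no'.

Current gcd = 2
gcd of all OTHER numbers (without N[0]=8): gcd([22, 8, 10]) = 2
The new gcd after any change is gcd(2, new_value).
This can be at most 2.
Since 2 = old gcd 2, the gcd can only stay the same or decrease.

Answer: no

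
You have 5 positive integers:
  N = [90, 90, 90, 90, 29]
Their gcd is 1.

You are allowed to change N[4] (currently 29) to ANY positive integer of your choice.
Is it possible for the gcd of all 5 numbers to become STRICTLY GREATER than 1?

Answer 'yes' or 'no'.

Current gcd = 1
gcd of all OTHER numbers (without N[4]=29): gcd([90, 90, 90, 90]) = 90
The new gcd after any change is gcd(90, new_value).
This can be at most 90.
Since 90 > old gcd 1, the gcd CAN increase (e.g., set N[4] = 90).

Answer: yes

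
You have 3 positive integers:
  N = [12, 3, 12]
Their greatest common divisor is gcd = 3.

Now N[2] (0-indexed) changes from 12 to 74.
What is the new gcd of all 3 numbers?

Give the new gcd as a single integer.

Numbers: [12, 3, 12], gcd = 3
Change: index 2, 12 -> 74
gcd of the OTHER numbers (without index 2): gcd([12, 3]) = 3
New gcd = gcd(g_others, new_val) = gcd(3, 74) = 1

Answer: 1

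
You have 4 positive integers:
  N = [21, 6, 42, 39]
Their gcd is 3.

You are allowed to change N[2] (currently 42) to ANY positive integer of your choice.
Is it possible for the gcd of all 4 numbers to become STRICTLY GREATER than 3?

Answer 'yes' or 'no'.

Answer: no

Derivation:
Current gcd = 3
gcd of all OTHER numbers (without N[2]=42): gcd([21, 6, 39]) = 3
The new gcd after any change is gcd(3, new_value).
This can be at most 3.
Since 3 = old gcd 3, the gcd can only stay the same or decrease.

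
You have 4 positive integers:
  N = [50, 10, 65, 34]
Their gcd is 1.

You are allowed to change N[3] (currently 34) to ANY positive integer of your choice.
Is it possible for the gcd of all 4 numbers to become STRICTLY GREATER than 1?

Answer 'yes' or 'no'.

Current gcd = 1
gcd of all OTHER numbers (without N[3]=34): gcd([50, 10, 65]) = 5
The new gcd after any change is gcd(5, new_value).
This can be at most 5.
Since 5 > old gcd 1, the gcd CAN increase (e.g., set N[3] = 5).

Answer: yes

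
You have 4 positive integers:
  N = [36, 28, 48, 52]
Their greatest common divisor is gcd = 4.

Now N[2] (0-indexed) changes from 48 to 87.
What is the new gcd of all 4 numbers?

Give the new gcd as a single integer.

Numbers: [36, 28, 48, 52], gcd = 4
Change: index 2, 48 -> 87
gcd of the OTHER numbers (without index 2): gcd([36, 28, 52]) = 4
New gcd = gcd(g_others, new_val) = gcd(4, 87) = 1

Answer: 1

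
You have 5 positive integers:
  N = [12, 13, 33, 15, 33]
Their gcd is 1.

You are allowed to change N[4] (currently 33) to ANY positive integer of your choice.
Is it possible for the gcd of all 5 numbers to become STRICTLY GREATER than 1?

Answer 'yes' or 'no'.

Current gcd = 1
gcd of all OTHER numbers (without N[4]=33): gcd([12, 13, 33, 15]) = 1
The new gcd after any change is gcd(1, new_value).
This can be at most 1.
Since 1 = old gcd 1, the gcd can only stay the same or decrease.

Answer: no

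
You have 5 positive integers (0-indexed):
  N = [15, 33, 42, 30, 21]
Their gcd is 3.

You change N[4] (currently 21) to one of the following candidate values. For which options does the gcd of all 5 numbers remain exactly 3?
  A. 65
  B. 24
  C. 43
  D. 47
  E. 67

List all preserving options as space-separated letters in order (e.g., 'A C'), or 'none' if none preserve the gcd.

Old gcd = 3; gcd of others (without N[4]) = 3
New gcd for candidate v: gcd(3, v). Preserves old gcd iff gcd(3, v) = 3.
  Option A: v=65, gcd(3,65)=1 -> changes
  Option B: v=24, gcd(3,24)=3 -> preserves
  Option C: v=43, gcd(3,43)=1 -> changes
  Option D: v=47, gcd(3,47)=1 -> changes
  Option E: v=67, gcd(3,67)=1 -> changes

Answer: B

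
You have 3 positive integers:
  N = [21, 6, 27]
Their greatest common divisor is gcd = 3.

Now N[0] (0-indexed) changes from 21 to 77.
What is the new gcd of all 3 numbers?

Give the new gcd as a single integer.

Answer: 1

Derivation:
Numbers: [21, 6, 27], gcd = 3
Change: index 0, 21 -> 77
gcd of the OTHER numbers (without index 0): gcd([6, 27]) = 3
New gcd = gcd(g_others, new_val) = gcd(3, 77) = 1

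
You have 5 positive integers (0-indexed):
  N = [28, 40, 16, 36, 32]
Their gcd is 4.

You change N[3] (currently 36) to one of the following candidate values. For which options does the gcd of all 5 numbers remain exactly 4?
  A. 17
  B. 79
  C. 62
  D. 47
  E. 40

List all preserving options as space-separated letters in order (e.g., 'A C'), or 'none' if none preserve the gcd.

Old gcd = 4; gcd of others (without N[3]) = 4
New gcd for candidate v: gcd(4, v). Preserves old gcd iff gcd(4, v) = 4.
  Option A: v=17, gcd(4,17)=1 -> changes
  Option B: v=79, gcd(4,79)=1 -> changes
  Option C: v=62, gcd(4,62)=2 -> changes
  Option D: v=47, gcd(4,47)=1 -> changes
  Option E: v=40, gcd(4,40)=4 -> preserves

Answer: E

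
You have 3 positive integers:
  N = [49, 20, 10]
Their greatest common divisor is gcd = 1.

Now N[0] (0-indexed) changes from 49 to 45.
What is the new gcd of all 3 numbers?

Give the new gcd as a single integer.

Answer: 5

Derivation:
Numbers: [49, 20, 10], gcd = 1
Change: index 0, 49 -> 45
gcd of the OTHER numbers (without index 0): gcd([20, 10]) = 10
New gcd = gcd(g_others, new_val) = gcd(10, 45) = 5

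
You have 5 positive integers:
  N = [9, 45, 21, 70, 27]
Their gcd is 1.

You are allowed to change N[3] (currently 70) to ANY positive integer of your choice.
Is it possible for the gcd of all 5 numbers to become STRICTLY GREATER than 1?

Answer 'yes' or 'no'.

Answer: yes

Derivation:
Current gcd = 1
gcd of all OTHER numbers (without N[3]=70): gcd([9, 45, 21, 27]) = 3
The new gcd after any change is gcd(3, new_value).
This can be at most 3.
Since 3 > old gcd 1, the gcd CAN increase (e.g., set N[3] = 3).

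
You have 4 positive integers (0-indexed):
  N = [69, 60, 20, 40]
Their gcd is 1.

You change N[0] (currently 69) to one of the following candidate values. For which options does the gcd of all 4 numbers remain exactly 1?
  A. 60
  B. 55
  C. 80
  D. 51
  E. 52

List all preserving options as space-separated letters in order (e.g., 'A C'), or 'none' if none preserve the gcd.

Old gcd = 1; gcd of others (without N[0]) = 20
New gcd for candidate v: gcd(20, v). Preserves old gcd iff gcd(20, v) = 1.
  Option A: v=60, gcd(20,60)=20 -> changes
  Option B: v=55, gcd(20,55)=5 -> changes
  Option C: v=80, gcd(20,80)=20 -> changes
  Option D: v=51, gcd(20,51)=1 -> preserves
  Option E: v=52, gcd(20,52)=4 -> changes

Answer: D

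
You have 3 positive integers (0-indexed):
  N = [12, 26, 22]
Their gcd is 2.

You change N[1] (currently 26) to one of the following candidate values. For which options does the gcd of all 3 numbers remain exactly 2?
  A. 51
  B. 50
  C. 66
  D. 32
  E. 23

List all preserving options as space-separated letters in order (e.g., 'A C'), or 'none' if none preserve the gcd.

Answer: B C D

Derivation:
Old gcd = 2; gcd of others (without N[1]) = 2
New gcd for candidate v: gcd(2, v). Preserves old gcd iff gcd(2, v) = 2.
  Option A: v=51, gcd(2,51)=1 -> changes
  Option B: v=50, gcd(2,50)=2 -> preserves
  Option C: v=66, gcd(2,66)=2 -> preserves
  Option D: v=32, gcd(2,32)=2 -> preserves
  Option E: v=23, gcd(2,23)=1 -> changes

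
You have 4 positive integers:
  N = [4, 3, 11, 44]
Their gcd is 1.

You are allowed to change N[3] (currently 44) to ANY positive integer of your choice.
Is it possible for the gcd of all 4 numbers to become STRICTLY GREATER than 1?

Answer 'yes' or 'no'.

Answer: no

Derivation:
Current gcd = 1
gcd of all OTHER numbers (without N[3]=44): gcd([4, 3, 11]) = 1
The new gcd after any change is gcd(1, new_value).
This can be at most 1.
Since 1 = old gcd 1, the gcd can only stay the same or decrease.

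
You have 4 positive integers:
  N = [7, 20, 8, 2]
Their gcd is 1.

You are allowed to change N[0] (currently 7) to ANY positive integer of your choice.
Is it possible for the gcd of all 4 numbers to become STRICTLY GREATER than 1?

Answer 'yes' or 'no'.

Answer: yes

Derivation:
Current gcd = 1
gcd of all OTHER numbers (without N[0]=7): gcd([20, 8, 2]) = 2
The new gcd after any change is gcd(2, new_value).
This can be at most 2.
Since 2 > old gcd 1, the gcd CAN increase (e.g., set N[0] = 2).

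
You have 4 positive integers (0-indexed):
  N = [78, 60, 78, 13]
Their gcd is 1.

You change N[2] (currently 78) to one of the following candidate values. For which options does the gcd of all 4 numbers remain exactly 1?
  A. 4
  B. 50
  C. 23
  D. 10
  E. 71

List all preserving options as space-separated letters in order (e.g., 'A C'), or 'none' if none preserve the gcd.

Answer: A B C D E

Derivation:
Old gcd = 1; gcd of others (without N[2]) = 1
New gcd for candidate v: gcd(1, v). Preserves old gcd iff gcd(1, v) = 1.
  Option A: v=4, gcd(1,4)=1 -> preserves
  Option B: v=50, gcd(1,50)=1 -> preserves
  Option C: v=23, gcd(1,23)=1 -> preserves
  Option D: v=10, gcd(1,10)=1 -> preserves
  Option E: v=71, gcd(1,71)=1 -> preserves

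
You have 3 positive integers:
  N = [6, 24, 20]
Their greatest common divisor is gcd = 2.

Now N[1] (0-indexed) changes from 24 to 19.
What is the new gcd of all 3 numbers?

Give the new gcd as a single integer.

Answer: 1

Derivation:
Numbers: [6, 24, 20], gcd = 2
Change: index 1, 24 -> 19
gcd of the OTHER numbers (without index 1): gcd([6, 20]) = 2
New gcd = gcd(g_others, new_val) = gcd(2, 19) = 1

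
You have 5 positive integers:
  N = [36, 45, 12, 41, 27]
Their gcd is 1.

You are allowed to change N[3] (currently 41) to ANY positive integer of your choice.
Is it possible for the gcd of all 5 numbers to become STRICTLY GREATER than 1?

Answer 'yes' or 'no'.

Answer: yes

Derivation:
Current gcd = 1
gcd of all OTHER numbers (without N[3]=41): gcd([36, 45, 12, 27]) = 3
The new gcd after any change is gcd(3, new_value).
This can be at most 3.
Since 3 > old gcd 1, the gcd CAN increase (e.g., set N[3] = 3).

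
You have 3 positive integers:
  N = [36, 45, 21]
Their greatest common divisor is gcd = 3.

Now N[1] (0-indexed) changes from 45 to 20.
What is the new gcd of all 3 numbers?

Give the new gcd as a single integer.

Numbers: [36, 45, 21], gcd = 3
Change: index 1, 45 -> 20
gcd of the OTHER numbers (without index 1): gcd([36, 21]) = 3
New gcd = gcd(g_others, new_val) = gcd(3, 20) = 1

Answer: 1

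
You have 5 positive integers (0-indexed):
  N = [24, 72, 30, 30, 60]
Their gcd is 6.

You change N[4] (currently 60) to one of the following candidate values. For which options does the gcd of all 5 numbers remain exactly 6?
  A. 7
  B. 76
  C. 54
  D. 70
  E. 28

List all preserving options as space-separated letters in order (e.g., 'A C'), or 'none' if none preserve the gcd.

Old gcd = 6; gcd of others (without N[4]) = 6
New gcd for candidate v: gcd(6, v). Preserves old gcd iff gcd(6, v) = 6.
  Option A: v=7, gcd(6,7)=1 -> changes
  Option B: v=76, gcd(6,76)=2 -> changes
  Option C: v=54, gcd(6,54)=6 -> preserves
  Option D: v=70, gcd(6,70)=2 -> changes
  Option E: v=28, gcd(6,28)=2 -> changes

Answer: C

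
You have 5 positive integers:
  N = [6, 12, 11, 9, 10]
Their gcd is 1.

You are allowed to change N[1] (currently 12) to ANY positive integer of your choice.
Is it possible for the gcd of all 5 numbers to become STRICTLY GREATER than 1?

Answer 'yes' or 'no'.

Answer: no

Derivation:
Current gcd = 1
gcd of all OTHER numbers (without N[1]=12): gcd([6, 11, 9, 10]) = 1
The new gcd after any change is gcd(1, new_value).
This can be at most 1.
Since 1 = old gcd 1, the gcd can only stay the same or decrease.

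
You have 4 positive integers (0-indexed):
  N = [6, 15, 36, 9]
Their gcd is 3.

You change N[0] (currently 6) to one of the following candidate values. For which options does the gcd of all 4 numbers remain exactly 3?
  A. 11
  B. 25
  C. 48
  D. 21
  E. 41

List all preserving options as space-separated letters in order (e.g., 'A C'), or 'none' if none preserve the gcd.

Answer: C D

Derivation:
Old gcd = 3; gcd of others (without N[0]) = 3
New gcd for candidate v: gcd(3, v). Preserves old gcd iff gcd(3, v) = 3.
  Option A: v=11, gcd(3,11)=1 -> changes
  Option B: v=25, gcd(3,25)=1 -> changes
  Option C: v=48, gcd(3,48)=3 -> preserves
  Option D: v=21, gcd(3,21)=3 -> preserves
  Option E: v=41, gcd(3,41)=1 -> changes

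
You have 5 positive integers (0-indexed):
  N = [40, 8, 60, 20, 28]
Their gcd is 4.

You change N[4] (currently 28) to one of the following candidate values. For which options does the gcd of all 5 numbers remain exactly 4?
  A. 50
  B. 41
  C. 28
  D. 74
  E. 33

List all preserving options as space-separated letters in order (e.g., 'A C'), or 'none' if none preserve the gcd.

Answer: C

Derivation:
Old gcd = 4; gcd of others (without N[4]) = 4
New gcd for candidate v: gcd(4, v). Preserves old gcd iff gcd(4, v) = 4.
  Option A: v=50, gcd(4,50)=2 -> changes
  Option B: v=41, gcd(4,41)=1 -> changes
  Option C: v=28, gcd(4,28)=4 -> preserves
  Option D: v=74, gcd(4,74)=2 -> changes
  Option E: v=33, gcd(4,33)=1 -> changes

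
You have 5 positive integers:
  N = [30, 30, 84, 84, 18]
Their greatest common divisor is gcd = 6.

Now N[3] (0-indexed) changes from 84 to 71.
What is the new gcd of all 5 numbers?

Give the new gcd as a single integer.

Numbers: [30, 30, 84, 84, 18], gcd = 6
Change: index 3, 84 -> 71
gcd of the OTHER numbers (without index 3): gcd([30, 30, 84, 18]) = 6
New gcd = gcd(g_others, new_val) = gcd(6, 71) = 1

Answer: 1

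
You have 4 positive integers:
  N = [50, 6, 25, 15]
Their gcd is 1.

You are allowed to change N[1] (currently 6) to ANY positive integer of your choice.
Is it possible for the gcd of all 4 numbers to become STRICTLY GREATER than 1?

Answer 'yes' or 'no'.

Answer: yes

Derivation:
Current gcd = 1
gcd of all OTHER numbers (without N[1]=6): gcd([50, 25, 15]) = 5
The new gcd after any change is gcd(5, new_value).
This can be at most 5.
Since 5 > old gcd 1, the gcd CAN increase (e.g., set N[1] = 5).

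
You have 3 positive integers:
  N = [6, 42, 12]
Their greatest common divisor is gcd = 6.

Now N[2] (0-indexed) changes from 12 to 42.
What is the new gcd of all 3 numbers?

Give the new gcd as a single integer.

Answer: 6

Derivation:
Numbers: [6, 42, 12], gcd = 6
Change: index 2, 12 -> 42
gcd of the OTHER numbers (without index 2): gcd([6, 42]) = 6
New gcd = gcd(g_others, new_val) = gcd(6, 42) = 6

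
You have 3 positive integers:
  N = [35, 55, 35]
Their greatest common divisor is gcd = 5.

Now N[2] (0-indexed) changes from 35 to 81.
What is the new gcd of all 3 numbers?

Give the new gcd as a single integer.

Numbers: [35, 55, 35], gcd = 5
Change: index 2, 35 -> 81
gcd of the OTHER numbers (without index 2): gcd([35, 55]) = 5
New gcd = gcd(g_others, new_val) = gcd(5, 81) = 1

Answer: 1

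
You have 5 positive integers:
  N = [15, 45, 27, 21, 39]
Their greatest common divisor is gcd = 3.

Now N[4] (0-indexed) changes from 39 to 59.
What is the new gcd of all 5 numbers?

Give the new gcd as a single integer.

Numbers: [15, 45, 27, 21, 39], gcd = 3
Change: index 4, 39 -> 59
gcd of the OTHER numbers (without index 4): gcd([15, 45, 27, 21]) = 3
New gcd = gcd(g_others, new_val) = gcd(3, 59) = 1

Answer: 1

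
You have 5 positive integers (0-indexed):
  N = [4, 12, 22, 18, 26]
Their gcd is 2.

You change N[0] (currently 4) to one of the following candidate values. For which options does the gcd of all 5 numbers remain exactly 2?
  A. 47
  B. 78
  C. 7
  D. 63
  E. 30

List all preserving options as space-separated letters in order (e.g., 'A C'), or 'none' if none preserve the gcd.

Answer: B E

Derivation:
Old gcd = 2; gcd of others (without N[0]) = 2
New gcd for candidate v: gcd(2, v). Preserves old gcd iff gcd(2, v) = 2.
  Option A: v=47, gcd(2,47)=1 -> changes
  Option B: v=78, gcd(2,78)=2 -> preserves
  Option C: v=7, gcd(2,7)=1 -> changes
  Option D: v=63, gcd(2,63)=1 -> changes
  Option E: v=30, gcd(2,30)=2 -> preserves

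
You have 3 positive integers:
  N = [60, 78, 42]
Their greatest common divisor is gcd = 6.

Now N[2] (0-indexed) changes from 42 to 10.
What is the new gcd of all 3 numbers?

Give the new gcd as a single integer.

Numbers: [60, 78, 42], gcd = 6
Change: index 2, 42 -> 10
gcd of the OTHER numbers (without index 2): gcd([60, 78]) = 6
New gcd = gcd(g_others, new_val) = gcd(6, 10) = 2

Answer: 2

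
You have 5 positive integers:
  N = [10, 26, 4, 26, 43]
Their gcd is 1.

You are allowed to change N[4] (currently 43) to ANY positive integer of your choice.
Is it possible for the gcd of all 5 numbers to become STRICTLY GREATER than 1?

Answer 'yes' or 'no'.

Answer: yes

Derivation:
Current gcd = 1
gcd of all OTHER numbers (without N[4]=43): gcd([10, 26, 4, 26]) = 2
The new gcd after any change is gcd(2, new_value).
This can be at most 2.
Since 2 > old gcd 1, the gcd CAN increase (e.g., set N[4] = 2).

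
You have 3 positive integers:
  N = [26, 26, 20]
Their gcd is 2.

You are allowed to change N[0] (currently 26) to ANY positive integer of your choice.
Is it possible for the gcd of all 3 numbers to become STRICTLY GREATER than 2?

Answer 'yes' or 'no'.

Current gcd = 2
gcd of all OTHER numbers (without N[0]=26): gcd([26, 20]) = 2
The new gcd after any change is gcd(2, new_value).
This can be at most 2.
Since 2 = old gcd 2, the gcd can only stay the same or decrease.

Answer: no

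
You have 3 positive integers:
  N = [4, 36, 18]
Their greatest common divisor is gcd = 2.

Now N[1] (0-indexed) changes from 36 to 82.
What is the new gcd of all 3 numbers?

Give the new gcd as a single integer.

Numbers: [4, 36, 18], gcd = 2
Change: index 1, 36 -> 82
gcd of the OTHER numbers (without index 1): gcd([4, 18]) = 2
New gcd = gcd(g_others, new_val) = gcd(2, 82) = 2

Answer: 2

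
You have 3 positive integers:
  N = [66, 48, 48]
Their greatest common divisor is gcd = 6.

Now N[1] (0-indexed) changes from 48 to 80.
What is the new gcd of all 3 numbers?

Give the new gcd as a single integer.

Numbers: [66, 48, 48], gcd = 6
Change: index 1, 48 -> 80
gcd of the OTHER numbers (without index 1): gcd([66, 48]) = 6
New gcd = gcd(g_others, new_val) = gcd(6, 80) = 2

Answer: 2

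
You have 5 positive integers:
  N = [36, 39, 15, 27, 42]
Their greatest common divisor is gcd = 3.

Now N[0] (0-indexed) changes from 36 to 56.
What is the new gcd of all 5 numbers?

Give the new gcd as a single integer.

Answer: 1

Derivation:
Numbers: [36, 39, 15, 27, 42], gcd = 3
Change: index 0, 36 -> 56
gcd of the OTHER numbers (without index 0): gcd([39, 15, 27, 42]) = 3
New gcd = gcd(g_others, new_val) = gcd(3, 56) = 1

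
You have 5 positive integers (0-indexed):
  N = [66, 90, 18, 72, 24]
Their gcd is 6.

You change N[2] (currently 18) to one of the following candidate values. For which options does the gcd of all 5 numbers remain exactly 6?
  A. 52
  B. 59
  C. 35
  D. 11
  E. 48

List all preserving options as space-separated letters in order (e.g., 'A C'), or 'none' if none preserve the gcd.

Answer: E

Derivation:
Old gcd = 6; gcd of others (without N[2]) = 6
New gcd for candidate v: gcd(6, v). Preserves old gcd iff gcd(6, v) = 6.
  Option A: v=52, gcd(6,52)=2 -> changes
  Option B: v=59, gcd(6,59)=1 -> changes
  Option C: v=35, gcd(6,35)=1 -> changes
  Option D: v=11, gcd(6,11)=1 -> changes
  Option E: v=48, gcd(6,48)=6 -> preserves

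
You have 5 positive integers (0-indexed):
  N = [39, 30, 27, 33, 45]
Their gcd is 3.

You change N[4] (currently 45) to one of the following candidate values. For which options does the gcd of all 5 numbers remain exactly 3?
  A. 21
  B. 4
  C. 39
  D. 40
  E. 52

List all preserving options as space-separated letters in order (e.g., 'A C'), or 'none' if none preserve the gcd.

Old gcd = 3; gcd of others (without N[4]) = 3
New gcd for candidate v: gcd(3, v). Preserves old gcd iff gcd(3, v) = 3.
  Option A: v=21, gcd(3,21)=3 -> preserves
  Option B: v=4, gcd(3,4)=1 -> changes
  Option C: v=39, gcd(3,39)=3 -> preserves
  Option D: v=40, gcd(3,40)=1 -> changes
  Option E: v=52, gcd(3,52)=1 -> changes

Answer: A C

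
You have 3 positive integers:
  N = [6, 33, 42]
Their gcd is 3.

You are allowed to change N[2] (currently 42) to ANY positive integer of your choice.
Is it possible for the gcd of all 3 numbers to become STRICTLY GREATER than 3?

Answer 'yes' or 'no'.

Answer: no

Derivation:
Current gcd = 3
gcd of all OTHER numbers (without N[2]=42): gcd([6, 33]) = 3
The new gcd after any change is gcd(3, new_value).
This can be at most 3.
Since 3 = old gcd 3, the gcd can only stay the same or decrease.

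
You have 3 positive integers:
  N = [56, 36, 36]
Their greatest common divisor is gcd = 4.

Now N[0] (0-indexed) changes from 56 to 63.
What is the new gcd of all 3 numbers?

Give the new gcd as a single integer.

Answer: 9

Derivation:
Numbers: [56, 36, 36], gcd = 4
Change: index 0, 56 -> 63
gcd of the OTHER numbers (without index 0): gcd([36, 36]) = 36
New gcd = gcd(g_others, new_val) = gcd(36, 63) = 9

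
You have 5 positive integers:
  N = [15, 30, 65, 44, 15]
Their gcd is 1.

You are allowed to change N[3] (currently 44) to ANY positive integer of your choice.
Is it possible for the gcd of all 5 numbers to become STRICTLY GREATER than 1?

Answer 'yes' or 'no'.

Answer: yes

Derivation:
Current gcd = 1
gcd of all OTHER numbers (without N[3]=44): gcd([15, 30, 65, 15]) = 5
The new gcd after any change is gcd(5, new_value).
This can be at most 5.
Since 5 > old gcd 1, the gcd CAN increase (e.g., set N[3] = 5).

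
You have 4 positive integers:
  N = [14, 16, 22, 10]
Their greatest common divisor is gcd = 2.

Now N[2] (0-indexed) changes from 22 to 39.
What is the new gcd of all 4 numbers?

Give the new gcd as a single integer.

Answer: 1

Derivation:
Numbers: [14, 16, 22, 10], gcd = 2
Change: index 2, 22 -> 39
gcd of the OTHER numbers (without index 2): gcd([14, 16, 10]) = 2
New gcd = gcd(g_others, new_val) = gcd(2, 39) = 1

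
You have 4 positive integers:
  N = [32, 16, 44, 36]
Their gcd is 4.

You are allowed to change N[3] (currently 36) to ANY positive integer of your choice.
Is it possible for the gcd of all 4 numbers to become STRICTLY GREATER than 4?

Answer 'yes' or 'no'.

Answer: no

Derivation:
Current gcd = 4
gcd of all OTHER numbers (without N[3]=36): gcd([32, 16, 44]) = 4
The new gcd after any change is gcd(4, new_value).
This can be at most 4.
Since 4 = old gcd 4, the gcd can only stay the same or decrease.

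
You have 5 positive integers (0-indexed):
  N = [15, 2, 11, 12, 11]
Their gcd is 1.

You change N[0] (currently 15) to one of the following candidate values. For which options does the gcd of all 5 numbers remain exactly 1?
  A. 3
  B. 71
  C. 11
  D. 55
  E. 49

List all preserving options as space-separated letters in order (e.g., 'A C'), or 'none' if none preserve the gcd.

Answer: A B C D E

Derivation:
Old gcd = 1; gcd of others (without N[0]) = 1
New gcd for candidate v: gcd(1, v). Preserves old gcd iff gcd(1, v) = 1.
  Option A: v=3, gcd(1,3)=1 -> preserves
  Option B: v=71, gcd(1,71)=1 -> preserves
  Option C: v=11, gcd(1,11)=1 -> preserves
  Option D: v=55, gcd(1,55)=1 -> preserves
  Option E: v=49, gcd(1,49)=1 -> preserves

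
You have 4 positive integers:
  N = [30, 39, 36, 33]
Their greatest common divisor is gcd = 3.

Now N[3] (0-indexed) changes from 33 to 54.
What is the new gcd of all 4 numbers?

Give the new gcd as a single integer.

Numbers: [30, 39, 36, 33], gcd = 3
Change: index 3, 33 -> 54
gcd of the OTHER numbers (without index 3): gcd([30, 39, 36]) = 3
New gcd = gcd(g_others, new_val) = gcd(3, 54) = 3

Answer: 3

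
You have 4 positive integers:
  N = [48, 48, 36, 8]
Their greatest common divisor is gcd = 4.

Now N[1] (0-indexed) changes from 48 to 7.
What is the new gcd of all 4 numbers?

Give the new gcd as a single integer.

Numbers: [48, 48, 36, 8], gcd = 4
Change: index 1, 48 -> 7
gcd of the OTHER numbers (without index 1): gcd([48, 36, 8]) = 4
New gcd = gcd(g_others, new_val) = gcd(4, 7) = 1

Answer: 1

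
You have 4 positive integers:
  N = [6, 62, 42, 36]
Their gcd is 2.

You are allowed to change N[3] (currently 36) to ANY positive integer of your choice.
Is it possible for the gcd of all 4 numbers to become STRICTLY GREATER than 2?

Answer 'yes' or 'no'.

Answer: no

Derivation:
Current gcd = 2
gcd of all OTHER numbers (without N[3]=36): gcd([6, 62, 42]) = 2
The new gcd after any change is gcd(2, new_value).
This can be at most 2.
Since 2 = old gcd 2, the gcd can only stay the same or decrease.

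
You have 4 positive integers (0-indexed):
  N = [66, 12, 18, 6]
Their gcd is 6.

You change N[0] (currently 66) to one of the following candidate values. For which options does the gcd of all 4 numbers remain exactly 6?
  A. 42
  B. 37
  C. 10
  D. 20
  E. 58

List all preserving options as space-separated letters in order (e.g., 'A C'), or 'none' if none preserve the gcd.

Old gcd = 6; gcd of others (without N[0]) = 6
New gcd for candidate v: gcd(6, v). Preserves old gcd iff gcd(6, v) = 6.
  Option A: v=42, gcd(6,42)=6 -> preserves
  Option B: v=37, gcd(6,37)=1 -> changes
  Option C: v=10, gcd(6,10)=2 -> changes
  Option D: v=20, gcd(6,20)=2 -> changes
  Option E: v=58, gcd(6,58)=2 -> changes

Answer: A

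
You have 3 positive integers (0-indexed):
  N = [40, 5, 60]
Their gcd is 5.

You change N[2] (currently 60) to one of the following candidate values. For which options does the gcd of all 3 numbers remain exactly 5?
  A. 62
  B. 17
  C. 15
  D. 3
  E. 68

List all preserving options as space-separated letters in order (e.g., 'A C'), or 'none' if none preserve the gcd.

Old gcd = 5; gcd of others (without N[2]) = 5
New gcd for candidate v: gcd(5, v). Preserves old gcd iff gcd(5, v) = 5.
  Option A: v=62, gcd(5,62)=1 -> changes
  Option B: v=17, gcd(5,17)=1 -> changes
  Option C: v=15, gcd(5,15)=5 -> preserves
  Option D: v=3, gcd(5,3)=1 -> changes
  Option E: v=68, gcd(5,68)=1 -> changes

Answer: C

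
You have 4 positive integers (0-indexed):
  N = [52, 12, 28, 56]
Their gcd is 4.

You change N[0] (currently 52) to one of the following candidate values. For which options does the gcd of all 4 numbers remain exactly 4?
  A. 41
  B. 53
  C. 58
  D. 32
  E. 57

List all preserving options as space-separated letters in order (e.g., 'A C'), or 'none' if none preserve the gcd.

Old gcd = 4; gcd of others (without N[0]) = 4
New gcd for candidate v: gcd(4, v). Preserves old gcd iff gcd(4, v) = 4.
  Option A: v=41, gcd(4,41)=1 -> changes
  Option B: v=53, gcd(4,53)=1 -> changes
  Option C: v=58, gcd(4,58)=2 -> changes
  Option D: v=32, gcd(4,32)=4 -> preserves
  Option E: v=57, gcd(4,57)=1 -> changes

Answer: D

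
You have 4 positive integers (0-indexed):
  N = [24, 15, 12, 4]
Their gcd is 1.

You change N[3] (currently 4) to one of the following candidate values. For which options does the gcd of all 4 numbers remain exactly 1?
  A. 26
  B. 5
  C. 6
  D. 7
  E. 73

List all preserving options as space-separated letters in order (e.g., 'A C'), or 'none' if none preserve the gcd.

Answer: A B D E

Derivation:
Old gcd = 1; gcd of others (without N[3]) = 3
New gcd for candidate v: gcd(3, v). Preserves old gcd iff gcd(3, v) = 1.
  Option A: v=26, gcd(3,26)=1 -> preserves
  Option B: v=5, gcd(3,5)=1 -> preserves
  Option C: v=6, gcd(3,6)=3 -> changes
  Option D: v=7, gcd(3,7)=1 -> preserves
  Option E: v=73, gcd(3,73)=1 -> preserves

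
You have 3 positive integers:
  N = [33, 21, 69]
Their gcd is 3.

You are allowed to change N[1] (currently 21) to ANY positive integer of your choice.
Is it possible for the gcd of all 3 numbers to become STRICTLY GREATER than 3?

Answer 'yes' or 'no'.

Current gcd = 3
gcd of all OTHER numbers (without N[1]=21): gcd([33, 69]) = 3
The new gcd after any change is gcd(3, new_value).
This can be at most 3.
Since 3 = old gcd 3, the gcd can only stay the same or decrease.

Answer: no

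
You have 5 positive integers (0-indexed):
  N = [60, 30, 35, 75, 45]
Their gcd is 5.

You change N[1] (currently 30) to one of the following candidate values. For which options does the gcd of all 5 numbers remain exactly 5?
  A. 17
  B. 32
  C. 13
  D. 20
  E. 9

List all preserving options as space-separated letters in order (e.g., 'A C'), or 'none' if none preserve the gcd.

Answer: D

Derivation:
Old gcd = 5; gcd of others (without N[1]) = 5
New gcd for candidate v: gcd(5, v). Preserves old gcd iff gcd(5, v) = 5.
  Option A: v=17, gcd(5,17)=1 -> changes
  Option B: v=32, gcd(5,32)=1 -> changes
  Option C: v=13, gcd(5,13)=1 -> changes
  Option D: v=20, gcd(5,20)=5 -> preserves
  Option E: v=9, gcd(5,9)=1 -> changes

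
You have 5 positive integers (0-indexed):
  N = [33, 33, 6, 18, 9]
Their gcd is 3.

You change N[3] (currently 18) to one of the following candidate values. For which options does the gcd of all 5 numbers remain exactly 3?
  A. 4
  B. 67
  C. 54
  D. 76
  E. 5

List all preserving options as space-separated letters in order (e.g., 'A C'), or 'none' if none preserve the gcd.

Answer: C

Derivation:
Old gcd = 3; gcd of others (without N[3]) = 3
New gcd for candidate v: gcd(3, v). Preserves old gcd iff gcd(3, v) = 3.
  Option A: v=4, gcd(3,4)=1 -> changes
  Option B: v=67, gcd(3,67)=1 -> changes
  Option C: v=54, gcd(3,54)=3 -> preserves
  Option D: v=76, gcd(3,76)=1 -> changes
  Option E: v=5, gcd(3,5)=1 -> changes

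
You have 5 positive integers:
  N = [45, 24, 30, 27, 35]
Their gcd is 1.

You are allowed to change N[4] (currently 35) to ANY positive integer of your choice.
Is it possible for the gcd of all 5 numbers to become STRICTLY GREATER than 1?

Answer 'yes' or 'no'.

Current gcd = 1
gcd of all OTHER numbers (without N[4]=35): gcd([45, 24, 30, 27]) = 3
The new gcd after any change is gcd(3, new_value).
This can be at most 3.
Since 3 > old gcd 1, the gcd CAN increase (e.g., set N[4] = 3).

Answer: yes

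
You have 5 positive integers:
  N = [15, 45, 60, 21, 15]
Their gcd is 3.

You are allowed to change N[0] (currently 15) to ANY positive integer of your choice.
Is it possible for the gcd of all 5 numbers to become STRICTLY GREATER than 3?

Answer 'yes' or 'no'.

Current gcd = 3
gcd of all OTHER numbers (without N[0]=15): gcd([45, 60, 21, 15]) = 3
The new gcd after any change is gcd(3, new_value).
This can be at most 3.
Since 3 = old gcd 3, the gcd can only stay the same or decrease.

Answer: no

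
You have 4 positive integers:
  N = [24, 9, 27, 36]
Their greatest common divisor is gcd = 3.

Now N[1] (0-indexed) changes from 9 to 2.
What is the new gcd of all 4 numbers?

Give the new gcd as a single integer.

Answer: 1

Derivation:
Numbers: [24, 9, 27, 36], gcd = 3
Change: index 1, 9 -> 2
gcd of the OTHER numbers (without index 1): gcd([24, 27, 36]) = 3
New gcd = gcd(g_others, new_val) = gcd(3, 2) = 1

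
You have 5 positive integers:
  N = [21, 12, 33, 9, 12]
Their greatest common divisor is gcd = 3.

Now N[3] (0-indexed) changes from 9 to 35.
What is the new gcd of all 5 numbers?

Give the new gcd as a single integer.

Numbers: [21, 12, 33, 9, 12], gcd = 3
Change: index 3, 9 -> 35
gcd of the OTHER numbers (without index 3): gcd([21, 12, 33, 12]) = 3
New gcd = gcd(g_others, new_val) = gcd(3, 35) = 1

Answer: 1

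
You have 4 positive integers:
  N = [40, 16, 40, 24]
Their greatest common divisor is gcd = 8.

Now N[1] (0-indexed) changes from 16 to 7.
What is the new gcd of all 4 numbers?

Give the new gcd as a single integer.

Numbers: [40, 16, 40, 24], gcd = 8
Change: index 1, 16 -> 7
gcd of the OTHER numbers (without index 1): gcd([40, 40, 24]) = 8
New gcd = gcd(g_others, new_val) = gcd(8, 7) = 1

Answer: 1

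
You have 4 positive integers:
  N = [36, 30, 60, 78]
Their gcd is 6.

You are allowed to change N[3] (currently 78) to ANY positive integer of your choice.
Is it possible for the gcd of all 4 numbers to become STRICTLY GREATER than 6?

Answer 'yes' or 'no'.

Current gcd = 6
gcd of all OTHER numbers (without N[3]=78): gcd([36, 30, 60]) = 6
The new gcd after any change is gcd(6, new_value).
This can be at most 6.
Since 6 = old gcd 6, the gcd can only stay the same or decrease.

Answer: no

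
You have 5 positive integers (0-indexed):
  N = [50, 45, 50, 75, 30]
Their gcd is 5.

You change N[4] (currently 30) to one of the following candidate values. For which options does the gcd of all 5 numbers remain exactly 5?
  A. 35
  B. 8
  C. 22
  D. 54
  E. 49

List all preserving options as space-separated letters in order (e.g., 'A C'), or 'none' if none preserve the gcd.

Old gcd = 5; gcd of others (without N[4]) = 5
New gcd for candidate v: gcd(5, v). Preserves old gcd iff gcd(5, v) = 5.
  Option A: v=35, gcd(5,35)=5 -> preserves
  Option B: v=8, gcd(5,8)=1 -> changes
  Option C: v=22, gcd(5,22)=1 -> changes
  Option D: v=54, gcd(5,54)=1 -> changes
  Option E: v=49, gcd(5,49)=1 -> changes

Answer: A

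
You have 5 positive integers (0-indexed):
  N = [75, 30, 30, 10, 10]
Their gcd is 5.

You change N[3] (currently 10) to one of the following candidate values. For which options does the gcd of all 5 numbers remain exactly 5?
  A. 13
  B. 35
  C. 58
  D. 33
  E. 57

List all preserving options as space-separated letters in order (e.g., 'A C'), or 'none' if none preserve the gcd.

Answer: B

Derivation:
Old gcd = 5; gcd of others (without N[3]) = 5
New gcd for candidate v: gcd(5, v). Preserves old gcd iff gcd(5, v) = 5.
  Option A: v=13, gcd(5,13)=1 -> changes
  Option B: v=35, gcd(5,35)=5 -> preserves
  Option C: v=58, gcd(5,58)=1 -> changes
  Option D: v=33, gcd(5,33)=1 -> changes
  Option E: v=57, gcd(5,57)=1 -> changes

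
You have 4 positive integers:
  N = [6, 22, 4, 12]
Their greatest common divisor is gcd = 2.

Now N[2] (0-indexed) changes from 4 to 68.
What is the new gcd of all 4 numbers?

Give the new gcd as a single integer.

Answer: 2

Derivation:
Numbers: [6, 22, 4, 12], gcd = 2
Change: index 2, 4 -> 68
gcd of the OTHER numbers (without index 2): gcd([6, 22, 12]) = 2
New gcd = gcd(g_others, new_val) = gcd(2, 68) = 2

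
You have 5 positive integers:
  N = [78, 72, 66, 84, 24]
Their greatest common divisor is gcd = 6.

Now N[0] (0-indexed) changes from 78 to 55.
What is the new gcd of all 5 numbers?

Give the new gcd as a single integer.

Answer: 1

Derivation:
Numbers: [78, 72, 66, 84, 24], gcd = 6
Change: index 0, 78 -> 55
gcd of the OTHER numbers (without index 0): gcd([72, 66, 84, 24]) = 6
New gcd = gcd(g_others, new_val) = gcd(6, 55) = 1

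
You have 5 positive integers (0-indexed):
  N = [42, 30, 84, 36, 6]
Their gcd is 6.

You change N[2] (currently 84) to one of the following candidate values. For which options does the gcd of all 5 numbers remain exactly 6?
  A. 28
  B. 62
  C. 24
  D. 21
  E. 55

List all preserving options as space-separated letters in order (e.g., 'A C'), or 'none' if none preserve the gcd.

Old gcd = 6; gcd of others (without N[2]) = 6
New gcd for candidate v: gcd(6, v). Preserves old gcd iff gcd(6, v) = 6.
  Option A: v=28, gcd(6,28)=2 -> changes
  Option B: v=62, gcd(6,62)=2 -> changes
  Option C: v=24, gcd(6,24)=6 -> preserves
  Option D: v=21, gcd(6,21)=3 -> changes
  Option E: v=55, gcd(6,55)=1 -> changes

Answer: C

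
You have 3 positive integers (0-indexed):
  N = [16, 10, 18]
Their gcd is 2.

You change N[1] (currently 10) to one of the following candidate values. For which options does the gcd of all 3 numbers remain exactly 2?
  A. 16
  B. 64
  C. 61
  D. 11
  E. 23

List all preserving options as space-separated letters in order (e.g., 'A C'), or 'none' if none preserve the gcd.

Old gcd = 2; gcd of others (without N[1]) = 2
New gcd for candidate v: gcd(2, v). Preserves old gcd iff gcd(2, v) = 2.
  Option A: v=16, gcd(2,16)=2 -> preserves
  Option B: v=64, gcd(2,64)=2 -> preserves
  Option C: v=61, gcd(2,61)=1 -> changes
  Option D: v=11, gcd(2,11)=1 -> changes
  Option E: v=23, gcd(2,23)=1 -> changes

Answer: A B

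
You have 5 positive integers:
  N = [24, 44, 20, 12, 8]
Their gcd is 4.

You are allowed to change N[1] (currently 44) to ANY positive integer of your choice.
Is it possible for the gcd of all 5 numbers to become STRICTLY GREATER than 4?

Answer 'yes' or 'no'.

Answer: no

Derivation:
Current gcd = 4
gcd of all OTHER numbers (without N[1]=44): gcd([24, 20, 12, 8]) = 4
The new gcd after any change is gcd(4, new_value).
This can be at most 4.
Since 4 = old gcd 4, the gcd can only stay the same or decrease.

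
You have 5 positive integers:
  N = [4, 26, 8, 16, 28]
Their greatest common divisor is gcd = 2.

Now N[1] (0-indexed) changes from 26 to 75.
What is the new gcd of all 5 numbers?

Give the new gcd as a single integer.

Answer: 1

Derivation:
Numbers: [4, 26, 8, 16, 28], gcd = 2
Change: index 1, 26 -> 75
gcd of the OTHER numbers (without index 1): gcd([4, 8, 16, 28]) = 4
New gcd = gcd(g_others, new_val) = gcd(4, 75) = 1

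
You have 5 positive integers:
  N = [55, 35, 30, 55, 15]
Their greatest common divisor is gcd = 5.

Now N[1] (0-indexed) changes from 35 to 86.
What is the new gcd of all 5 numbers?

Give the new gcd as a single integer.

Numbers: [55, 35, 30, 55, 15], gcd = 5
Change: index 1, 35 -> 86
gcd of the OTHER numbers (without index 1): gcd([55, 30, 55, 15]) = 5
New gcd = gcd(g_others, new_val) = gcd(5, 86) = 1

Answer: 1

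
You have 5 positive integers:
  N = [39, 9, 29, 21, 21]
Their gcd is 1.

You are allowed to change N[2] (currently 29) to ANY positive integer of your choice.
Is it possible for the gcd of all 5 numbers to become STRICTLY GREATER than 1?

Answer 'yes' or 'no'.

Answer: yes

Derivation:
Current gcd = 1
gcd of all OTHER numbers (without N[2]=29): gcd([39, 9, 21, 21]) = 3
The new gcd after any change is gcd(3, new_value).
This can be at most 3.
Since 3 > old gcd 1, the gcd CAN increase (e.g., set N[2] = 3).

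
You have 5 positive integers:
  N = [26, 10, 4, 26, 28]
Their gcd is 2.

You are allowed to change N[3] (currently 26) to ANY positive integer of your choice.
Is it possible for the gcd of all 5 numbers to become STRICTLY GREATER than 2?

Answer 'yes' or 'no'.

Answer: no

Derivation:
Current gcd = 2
gcd of all OTHER numbers (without N[3]=26): gcd([26, 10, 4, 28]) = 2
The new gcd after any change is gcd(2, new_value).
This can be at most 2.
Since 2 = old gcd 2, the gcd can only stay the same or decrease.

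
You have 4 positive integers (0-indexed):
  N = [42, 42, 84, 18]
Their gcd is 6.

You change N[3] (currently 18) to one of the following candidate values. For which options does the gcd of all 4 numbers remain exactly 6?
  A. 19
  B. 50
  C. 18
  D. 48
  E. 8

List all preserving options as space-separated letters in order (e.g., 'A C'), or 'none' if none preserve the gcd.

Old gcd = 6; gcd of others (without N[3]) = 42
New gcd for candidate v: gcd(42, v). Preserves old gcd iff gcd(42, v) = 6.
  Option A: v=19, gcd(42,19)=1 -> changes
  Option B: v=50, gcd(42,50)=2 -> changes
  Option C: v=18, gcd(42,18)=6 -> preserves
  Option D: v=48, gcd(42,48)=6 -> preserves
  Option E: v=8, gcd(42,8)=2 -> changes

Answer: C D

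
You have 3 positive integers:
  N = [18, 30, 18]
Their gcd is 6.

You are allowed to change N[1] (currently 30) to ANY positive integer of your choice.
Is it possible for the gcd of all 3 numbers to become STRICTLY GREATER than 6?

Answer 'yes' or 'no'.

Current gcd = 6
gcd of all OTHER numbers (without N[1]=30): gcd([18, 18]) = 18
The new gcd after any change is gcd(18, new_value).
This can be at most 18.
Since 18 > old gcd 6, the gcd CAN increase (e.g., set N[1] = 18).

Answer: yes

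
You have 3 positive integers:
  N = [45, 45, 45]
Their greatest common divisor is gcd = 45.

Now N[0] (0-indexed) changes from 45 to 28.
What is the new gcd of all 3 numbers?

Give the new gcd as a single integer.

Numbers: [45, 45, 45], gcd = 45
Change: index 0, 45 -> 28
gcd of the OTHER numbers (without index 0): gcd([45, 45]) = 45
New gcd = gcd(g_others, new_val) = gcd(45, 28) = 1

Answer: 1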